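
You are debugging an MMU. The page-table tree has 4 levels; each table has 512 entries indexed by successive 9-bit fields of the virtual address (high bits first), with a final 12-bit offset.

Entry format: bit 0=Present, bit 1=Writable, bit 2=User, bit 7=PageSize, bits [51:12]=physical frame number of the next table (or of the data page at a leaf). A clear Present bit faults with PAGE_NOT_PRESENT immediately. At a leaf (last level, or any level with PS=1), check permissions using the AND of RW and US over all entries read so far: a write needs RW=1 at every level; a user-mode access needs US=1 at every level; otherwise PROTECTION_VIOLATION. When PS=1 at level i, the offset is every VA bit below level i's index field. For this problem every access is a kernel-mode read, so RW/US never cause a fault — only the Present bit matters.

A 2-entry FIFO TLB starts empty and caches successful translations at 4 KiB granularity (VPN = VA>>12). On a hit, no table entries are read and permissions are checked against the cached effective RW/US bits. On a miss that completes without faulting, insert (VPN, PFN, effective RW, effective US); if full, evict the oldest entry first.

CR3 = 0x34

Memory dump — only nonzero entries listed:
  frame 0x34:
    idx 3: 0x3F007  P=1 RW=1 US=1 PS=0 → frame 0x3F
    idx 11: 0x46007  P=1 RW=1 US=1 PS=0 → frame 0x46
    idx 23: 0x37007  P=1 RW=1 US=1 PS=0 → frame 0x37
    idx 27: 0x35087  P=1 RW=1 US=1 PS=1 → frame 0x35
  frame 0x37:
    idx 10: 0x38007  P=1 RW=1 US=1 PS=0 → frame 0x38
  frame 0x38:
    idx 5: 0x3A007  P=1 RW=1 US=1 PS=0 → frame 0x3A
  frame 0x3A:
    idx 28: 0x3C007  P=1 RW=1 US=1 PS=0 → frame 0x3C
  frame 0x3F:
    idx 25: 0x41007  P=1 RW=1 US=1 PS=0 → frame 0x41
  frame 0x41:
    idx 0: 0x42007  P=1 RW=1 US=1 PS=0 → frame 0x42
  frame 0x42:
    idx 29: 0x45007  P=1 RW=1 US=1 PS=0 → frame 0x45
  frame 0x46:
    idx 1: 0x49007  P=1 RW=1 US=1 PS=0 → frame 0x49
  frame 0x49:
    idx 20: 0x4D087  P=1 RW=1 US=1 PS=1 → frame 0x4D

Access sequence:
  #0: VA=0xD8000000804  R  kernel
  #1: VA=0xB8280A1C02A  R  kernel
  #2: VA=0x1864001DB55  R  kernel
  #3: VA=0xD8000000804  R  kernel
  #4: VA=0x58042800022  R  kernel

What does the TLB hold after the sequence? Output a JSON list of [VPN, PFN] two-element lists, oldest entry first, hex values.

Trace:
#0 VA=0xD8000000804 (r,kernel):
  lvl0: tbl 0x34, slot 27 ⇒ 0x35087 (P1/RW1/US1/PS1)
  ✓ 0x35804 (huge @L0)  — 1 lookups
#1 VA=0xB8280A1C02A (r,kernel):
  lvl0: tbl 0x34, slot 23 ⇒ 0x37007 (P1/RW1/US1/PS0)
  lvl1: tbl 0x37, slot 10 ⇒ 0x38007 (P1/RW1/US1/PS0)
  lvl2: tbl 0x38, slot 5 ⇒ 0x3A007 (P1/RW1/US1/PS0)
  lvl3: tbl 0x3A, slot 28 ⇒ 0x3C007 (P1/RW1/US1/PS0)
  ✓ 0x3C02A  — 4 lookups
#2 VA=0x1864001DB55 (r,kernel):
  lvl0: tbl 0x34, slot 3 ⇒ 0x3F007 (P1/RW1/US1/PS0)
  lvl1: tbl 0x3F, slot 25 ⇒ 0x41007 (P1/RW1/US1/PS0)
  lvl2: tbl 0x41, slot 0 ⇒ 0x42007 (P1/RW1/US1/PS0)
  lvl3: tbl 0x42, slot 29 ⇒ 0x45007 (P1/RW1/US1/PS0)
  ✓ 0x45B55  — 4 lookups
#3 VA=0xD8000000804 (r,kernel):
  lvl0: tbl 0x34, slot 27 ⇒ 0x35087 (P1/RW1/US1/PS1)
  ✓ 0x35804 (huge @L0)  — 1 lookups
#4 VA=0x58042800022 (r,kernel):
  lvl0: tbl 0x34, slot 11 ⇒ 0x46007 (P1/RW1/US1/PS0)
  lvl1: tbl 0x46, slot 1 ⇒ 0x49007 (P1/RW1/US1/PS0)
  lvl2: tbl 0x49, slot 20 ⇒ 0x4D087 (P1/RW1/US1/PS1)
  ✓ 0x4D022 (huge @L2)  — 3 lookups

TLB: [["0xD8000000", "0x35"], ["0x58042800", "0x4D"]]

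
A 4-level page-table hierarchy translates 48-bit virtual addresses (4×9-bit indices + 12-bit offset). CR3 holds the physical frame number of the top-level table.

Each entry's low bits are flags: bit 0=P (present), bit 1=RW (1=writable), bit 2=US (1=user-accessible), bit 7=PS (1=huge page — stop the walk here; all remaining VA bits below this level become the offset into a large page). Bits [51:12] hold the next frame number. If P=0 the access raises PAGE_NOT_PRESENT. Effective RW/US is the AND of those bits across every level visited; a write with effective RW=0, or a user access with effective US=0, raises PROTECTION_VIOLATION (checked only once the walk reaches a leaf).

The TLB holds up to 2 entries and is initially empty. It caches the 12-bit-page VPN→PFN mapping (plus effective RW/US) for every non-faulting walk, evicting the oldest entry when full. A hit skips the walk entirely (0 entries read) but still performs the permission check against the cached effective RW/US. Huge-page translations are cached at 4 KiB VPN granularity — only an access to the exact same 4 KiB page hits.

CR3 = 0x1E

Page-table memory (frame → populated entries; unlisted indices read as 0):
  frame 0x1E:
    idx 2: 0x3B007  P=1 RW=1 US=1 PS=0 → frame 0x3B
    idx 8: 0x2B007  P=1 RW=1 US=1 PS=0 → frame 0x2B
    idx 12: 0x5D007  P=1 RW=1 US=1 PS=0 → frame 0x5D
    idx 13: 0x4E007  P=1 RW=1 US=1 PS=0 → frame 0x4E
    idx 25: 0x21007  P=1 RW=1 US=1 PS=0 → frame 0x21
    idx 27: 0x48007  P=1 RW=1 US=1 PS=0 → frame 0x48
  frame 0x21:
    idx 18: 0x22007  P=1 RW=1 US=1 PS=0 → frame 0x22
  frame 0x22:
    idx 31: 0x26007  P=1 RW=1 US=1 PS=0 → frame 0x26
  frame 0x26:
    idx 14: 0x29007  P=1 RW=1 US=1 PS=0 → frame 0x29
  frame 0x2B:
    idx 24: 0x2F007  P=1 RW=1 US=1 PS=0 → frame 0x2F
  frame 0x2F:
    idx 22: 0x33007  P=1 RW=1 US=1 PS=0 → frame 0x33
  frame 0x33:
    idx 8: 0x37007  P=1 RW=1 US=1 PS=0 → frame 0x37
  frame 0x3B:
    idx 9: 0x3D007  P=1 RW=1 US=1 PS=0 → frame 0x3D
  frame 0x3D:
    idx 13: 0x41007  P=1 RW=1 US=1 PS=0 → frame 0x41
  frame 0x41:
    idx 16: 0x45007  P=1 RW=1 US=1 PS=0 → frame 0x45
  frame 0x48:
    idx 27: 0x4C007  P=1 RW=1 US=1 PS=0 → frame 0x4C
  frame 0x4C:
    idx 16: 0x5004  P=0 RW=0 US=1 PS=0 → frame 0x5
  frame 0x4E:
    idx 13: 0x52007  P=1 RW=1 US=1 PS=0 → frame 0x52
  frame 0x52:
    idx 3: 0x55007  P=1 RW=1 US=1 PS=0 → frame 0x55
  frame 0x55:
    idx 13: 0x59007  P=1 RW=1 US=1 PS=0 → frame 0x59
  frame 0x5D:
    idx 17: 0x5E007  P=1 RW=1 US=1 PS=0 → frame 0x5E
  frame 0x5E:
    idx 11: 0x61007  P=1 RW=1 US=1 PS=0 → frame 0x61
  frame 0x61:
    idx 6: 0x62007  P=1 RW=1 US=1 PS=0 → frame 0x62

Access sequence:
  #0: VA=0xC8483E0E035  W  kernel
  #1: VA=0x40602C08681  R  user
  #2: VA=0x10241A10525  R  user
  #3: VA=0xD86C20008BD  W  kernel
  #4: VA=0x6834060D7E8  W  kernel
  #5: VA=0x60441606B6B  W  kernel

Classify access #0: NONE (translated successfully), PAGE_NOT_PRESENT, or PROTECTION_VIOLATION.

Trace:
#0 VA=0xC8483E0E035 (w,kernel):
  L0 @0x1E[25] → 0x21007  P=1,RW=1,US=1,PS=0
  L1 @0x21[18] → 0x22007  P=1,RW=1,US=1,PS=0
  L2 @0x22[31] → 0x26007  P=1,RW=1,US=1,PS=0
  L3 @0x26[14] → 0x29007  P=1,RW=1,US=1,PS=0
  → PA=0x29035  (4 entries read)
#1 VA=0x40602C08681 (r,user):
  L0 @0x1E[8] → 0x2B007  P=1,RW=1,US=1,PS=0
  L1 @0x2B[24] → 0x2F007  P=1,RW=1,US=1,PS=0
  L2 @0x2F[22] → 0x33007  P=1,RW=1,US=1,PS=0
  L3 @0x33[8] → 0x37007  P=1,RW=1,US=1,PS=0
  → PA=0x37681  (4 entries read)
#2 VA=0x10241A10525 (r,user):
  L0 @0x1E[2] → 0x3B007  P=1,RW=1,US=1,PS=0
  L1 @0x3B[9] → 0x3D007  P=1,RW=1,US=1,PS=0
  L2 @0x3D[13] → 0x41007  P=1,RW=1,US=1,PS=0
  L3 @0x41[16] → 0x45007  P=1,RW=1,US=1,PS=0
  → PA=0x45525  (4 entries read)
#3 VA=0xD86C20008BD (w,kernel):
  L0 @0x1E[27] → 0x48007  P=1,RW=1,US=1,PS=0
  L1 @0x48[27] → 0x4C007  P=1,RW=1,US=1,PS=0
  L2 @0x4C[16] → 0x5004  P=0,RW=0,US=1,PS=0
  ✗ PAGE_NOT_PRESENT  [3 reads]
#4 VA=0x6834060D7E8 (w,kernel):
  L0 @0x1E[13] → 0x4E007  P=1,RW=1,US=1,PS=0
  L1 @0x4E[13] → 0x52007  P=1,RW=1,US=1,PS=0
  L2 @0x52[3] → 0x55007  P=1,RW=1,US=1,PS=0
  L3 @0x55[13] → 0x59007  P=1,RW=1,US=1,PS=0
  → PA=0x597E8  (4 entries read)
#5 VA=0x60441606B6B (w,kernel):
  L0 @0x1E[12] → 0x5D007  P=1,RW=1,US=1,PS=0
  L1 @0x5D[17] → 0x5E007  P=1,RW=1,US=1,PS=0
  L2 @0x5E[11] → 0x61007  P=1,RW=1,US=1,PS=0
  L3 @0x61[6] → 0x62007  P=1,RW=1,US=1,PS=0
  → PA=0x62B6B  (4 entries read)

Access #0 fault: NONE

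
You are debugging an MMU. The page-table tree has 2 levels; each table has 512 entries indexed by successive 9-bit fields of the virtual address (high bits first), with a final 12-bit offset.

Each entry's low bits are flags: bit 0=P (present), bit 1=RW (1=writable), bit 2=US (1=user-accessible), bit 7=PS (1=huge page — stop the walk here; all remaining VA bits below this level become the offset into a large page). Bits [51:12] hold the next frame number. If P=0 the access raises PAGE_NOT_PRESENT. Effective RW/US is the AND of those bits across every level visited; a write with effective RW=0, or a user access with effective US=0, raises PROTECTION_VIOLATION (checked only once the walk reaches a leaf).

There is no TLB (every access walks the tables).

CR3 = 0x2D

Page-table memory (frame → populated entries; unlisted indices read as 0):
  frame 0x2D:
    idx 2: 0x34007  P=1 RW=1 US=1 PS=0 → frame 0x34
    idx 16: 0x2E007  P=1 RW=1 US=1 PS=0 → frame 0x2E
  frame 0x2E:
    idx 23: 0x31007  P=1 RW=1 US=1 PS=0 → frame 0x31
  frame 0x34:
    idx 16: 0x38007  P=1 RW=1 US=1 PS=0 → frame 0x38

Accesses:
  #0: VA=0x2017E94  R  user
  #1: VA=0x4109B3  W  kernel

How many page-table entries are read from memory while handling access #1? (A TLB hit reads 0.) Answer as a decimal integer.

Walk each access:
#0 VA=0x2017E94 (r,user):
  [0] read 0x2D idx=16: raw=0x2E007 flags P=1 W=1 U=1 S=0
  [1] read 0x2E idx=23: raw=0x31007 flags P=1 W=1 U=1 S=0
  ⇒ phys 0x31E94  [2 reads]
#1 VA=0x4109B3 (w,kernel):
  [0] read 0x2D idx=2: raw=0x34007 flags P=1 W=1 U=1 S=0
  [1] read 0x34 idx=16: raw=0x38007 flags P=1 W=1 U=1 S=0
  ⇒ phys 0x389B3  [2 reads]

Entries read for #1: 2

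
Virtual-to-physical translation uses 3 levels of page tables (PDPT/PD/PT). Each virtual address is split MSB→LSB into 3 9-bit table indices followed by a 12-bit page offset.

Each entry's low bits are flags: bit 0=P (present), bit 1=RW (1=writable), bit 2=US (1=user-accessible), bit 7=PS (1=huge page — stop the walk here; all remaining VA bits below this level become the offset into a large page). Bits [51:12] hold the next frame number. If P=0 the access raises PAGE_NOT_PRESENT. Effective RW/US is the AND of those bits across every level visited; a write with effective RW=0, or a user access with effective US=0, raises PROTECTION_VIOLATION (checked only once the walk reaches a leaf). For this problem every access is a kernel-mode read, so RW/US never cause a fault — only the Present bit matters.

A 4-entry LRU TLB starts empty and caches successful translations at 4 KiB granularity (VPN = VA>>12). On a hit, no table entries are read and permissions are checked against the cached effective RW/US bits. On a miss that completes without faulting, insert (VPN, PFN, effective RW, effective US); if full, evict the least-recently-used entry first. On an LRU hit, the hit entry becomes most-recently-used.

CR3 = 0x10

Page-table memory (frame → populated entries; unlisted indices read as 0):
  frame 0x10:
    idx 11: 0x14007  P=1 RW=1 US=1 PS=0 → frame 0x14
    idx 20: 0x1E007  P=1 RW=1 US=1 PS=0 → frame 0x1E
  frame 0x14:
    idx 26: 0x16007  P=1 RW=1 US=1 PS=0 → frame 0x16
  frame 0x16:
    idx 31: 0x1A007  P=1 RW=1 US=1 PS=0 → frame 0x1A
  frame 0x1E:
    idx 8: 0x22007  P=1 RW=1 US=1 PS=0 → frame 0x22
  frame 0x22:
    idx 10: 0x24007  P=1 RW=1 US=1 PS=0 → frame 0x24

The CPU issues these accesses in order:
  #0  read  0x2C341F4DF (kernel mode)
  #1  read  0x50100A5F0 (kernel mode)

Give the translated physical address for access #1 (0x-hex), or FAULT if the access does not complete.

Per-access translation:
#0 VA=0x2C341F4DF (r,kernel):
  L0 @0x10[11] → 0x14007  P=1,RW=1,US=1,PS=0
  L1 @0x14[26] → 0x16007  P=1,RW=1,US=1,PS=0
  L2 @0x16[31] → 0x1A007  P=1,RW=1,US=1,PS=0
  → PA=0x1A4DF  (3 entries read)
#1 VA=0x50100A5F0 (r,kernel):
  L0 @0x10[20] → 0x1E007  P=1,RW=1,US=1,PS=0
  L1 @0x1E[8] → 0x22007  P=1,RW=1,US=1,PS=0
  L2 @0x22[10] → 0x24007  P=1,RW=1,US=1,PS=0
  → PA=0x245F0  (3 entries read)

Access #1 PA: 0x245F0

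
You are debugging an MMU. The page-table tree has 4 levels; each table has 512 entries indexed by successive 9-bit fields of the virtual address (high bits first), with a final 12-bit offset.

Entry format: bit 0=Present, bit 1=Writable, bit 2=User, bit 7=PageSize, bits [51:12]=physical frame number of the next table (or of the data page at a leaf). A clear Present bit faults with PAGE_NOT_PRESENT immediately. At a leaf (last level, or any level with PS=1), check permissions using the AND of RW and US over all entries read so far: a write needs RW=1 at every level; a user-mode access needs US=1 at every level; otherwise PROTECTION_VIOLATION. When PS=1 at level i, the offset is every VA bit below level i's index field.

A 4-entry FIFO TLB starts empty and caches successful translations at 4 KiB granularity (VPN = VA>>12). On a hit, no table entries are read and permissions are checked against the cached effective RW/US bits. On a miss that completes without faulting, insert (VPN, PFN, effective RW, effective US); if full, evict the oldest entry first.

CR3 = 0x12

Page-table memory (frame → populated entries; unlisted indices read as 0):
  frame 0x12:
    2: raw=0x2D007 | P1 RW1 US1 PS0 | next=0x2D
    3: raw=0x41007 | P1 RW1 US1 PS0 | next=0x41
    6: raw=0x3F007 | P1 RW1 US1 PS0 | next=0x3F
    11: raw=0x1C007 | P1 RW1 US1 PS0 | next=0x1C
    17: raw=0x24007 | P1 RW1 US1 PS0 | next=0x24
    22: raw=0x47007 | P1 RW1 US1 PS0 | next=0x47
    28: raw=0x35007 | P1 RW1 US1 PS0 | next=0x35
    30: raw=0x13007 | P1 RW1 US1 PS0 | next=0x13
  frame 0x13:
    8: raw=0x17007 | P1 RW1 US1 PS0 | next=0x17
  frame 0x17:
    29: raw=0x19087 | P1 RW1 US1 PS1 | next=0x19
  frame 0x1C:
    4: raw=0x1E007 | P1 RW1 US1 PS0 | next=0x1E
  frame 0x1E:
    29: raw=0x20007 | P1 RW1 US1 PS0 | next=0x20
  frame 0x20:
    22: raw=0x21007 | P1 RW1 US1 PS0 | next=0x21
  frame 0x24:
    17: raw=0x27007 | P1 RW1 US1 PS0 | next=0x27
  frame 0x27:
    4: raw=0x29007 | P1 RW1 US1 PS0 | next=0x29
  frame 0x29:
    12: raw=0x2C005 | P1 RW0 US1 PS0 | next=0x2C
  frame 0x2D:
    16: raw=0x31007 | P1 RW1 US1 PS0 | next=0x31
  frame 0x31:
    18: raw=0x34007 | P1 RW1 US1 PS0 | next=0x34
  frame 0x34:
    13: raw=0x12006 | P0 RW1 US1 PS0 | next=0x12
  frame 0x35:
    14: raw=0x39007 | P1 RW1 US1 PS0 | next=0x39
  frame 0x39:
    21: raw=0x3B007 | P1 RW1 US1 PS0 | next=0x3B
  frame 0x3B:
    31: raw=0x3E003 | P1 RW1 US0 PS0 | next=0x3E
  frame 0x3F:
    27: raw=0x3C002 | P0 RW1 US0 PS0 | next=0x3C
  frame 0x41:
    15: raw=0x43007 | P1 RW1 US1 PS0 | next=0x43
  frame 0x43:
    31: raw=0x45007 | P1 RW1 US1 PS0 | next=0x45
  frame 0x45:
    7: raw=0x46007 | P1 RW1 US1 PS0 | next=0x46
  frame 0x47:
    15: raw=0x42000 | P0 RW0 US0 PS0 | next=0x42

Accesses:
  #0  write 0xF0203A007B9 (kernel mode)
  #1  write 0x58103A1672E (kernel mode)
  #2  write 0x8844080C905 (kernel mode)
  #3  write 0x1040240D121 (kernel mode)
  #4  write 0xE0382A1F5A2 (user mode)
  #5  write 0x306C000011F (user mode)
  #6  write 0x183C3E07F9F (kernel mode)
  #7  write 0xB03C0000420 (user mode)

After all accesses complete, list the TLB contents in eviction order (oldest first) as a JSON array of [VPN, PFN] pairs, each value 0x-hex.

Per-access translation:
#0 VA=0xF0203A007B9 (w,kernel):
  lvl0: tbl 0x12, slot 30 ⇒ 0x13007 (P1/RW1/US1/PS0)
  lvl1: tbl 0x13, slot 8 ⇒ 0x17007 (P1/RW1/US1/PS0)
  lvl2: tbl 0x17, slot 29 ⇒ 0x19087 (P1/RW1/US1/PS1)
  → PA=0x197B9 (huge @L2)  (3 entries read)
#1 VA=0x58103A1672E (w,kernel):
  lvl0: tbl 0x12, slot 11 ⇒ 0x1C007 (P1/RW1/US1/PS0)
  lvl1: tbl 0x1C, slot 4 ⇒ 0x1E007 (P1/RW1/US1/PS0)
  lvl2: tbl 0x1E, slot 29 ⇒ 0x20007 (P1/RW1/US1/PS0)
  lvl3: tbl 0x20, slot 22 ⇒ 0x21007 (P1/RW1/US1/PS0)
  → PA=0x2172E  (4 entries read)
#2 VA=0x8844080C905 (w,kernel):
  lvl0: tbl 0x12, slot 17 ⇒ 0x24007 (P1/RW1/US1/PS0)
  lvl1: tbl 0x24, slot 17 ⇒ 0x27007 (P1/RW1/US1/PS0)
  lvl2: tbl 0x27, slot 4 ⇒ 0x29007 (P1/RW1/US1/PS0)
  lvl3: tbl 0x29, slot 12 ⇒ 0x2C005 (P1/RW0/US1/PS0)
  ⇒ fault: PROTECTION_VIOLATION  — 4 lookups
#3 VA=0x1040240D121 (w,kernel):
  lvl0: tbl 0x12, slot 2 ⇒ 0x2D007 (P1/RW1/US1/PS0)
  lvl1: tbl 0x2D, slot 16 ⇒ 0x31007 (P1/RW1/US1/PS0)
  lvl2: tbl 0x31, slot 18 ⇒ 0x34007 (P1/RW1/US1/PS0)
  lvl3: tbl 0x34, slot 13 ⇒ 0x12006 (P0/RW1/US1/PS0)
  ⇒ fault: PAGE_NOT_PRESENT  — 4 lookups
#4 VA=0xE0382A1F5A2 (w,user):
  lvl0: tbl 0x12, slot 28 ⇒ 0x35007 (P1/RW1/US1/PS0)
  lvl1: tbl 0x35, slot 14 ⇒ 0x39007 (P1/RW1/US1/PS0)
  lvl2: tbl 0x39, slot 21 ⇒ 0x3B007 (P1/RW1/US1/PS0)
  lvl3: tbl 0x3B, slot 31 ⇒ 0x3E003 (P1/RW1/US0/PS0)
  ⇒ fault: PROTECTION_VIOLATION  — 4 lookups
#5 VA=0x306C000011F (w,user):
  lvl0: tbl 0x12, slot 6 ⇒ 0x3F007 (P1/RW1/US1/PS0)
  lvl1: tbl 0x3F, slot 27 ⇒ 0x3C002 (P0/RW1/US0/PS0)
  ⇒ fault: PAGE_NOT_PRESENT  — 2 lookups
#6 VA=0x183C3E07F9F (w,kernel):
  lvl0: tbl 0x12, slot 3 ⇒ 0x41007 (P1/RW1/US1/PS0)
  lvl1: tbl 0x41, slot 15 ⇒ 0x43007 (P1/RW1/US1/PS0)
  lvl2: tbl 0x43, slot 31 ⇒ 0x45007 (P1/RW1/US1/PS0)
  lvl3: tbl 0x45, slot 7 ⇒ 0x46007 (P1/RW1/US1/PS0)
  → PA=0x46F9F  (4 entries read)
#7 VA=0xB03C0000420 (w,user):
  lvl0: tbl 0x12, slot 22 ⇒ 0x47007 (P1/RW1/US1/PS0)
  lvl1: tbl 0x47, slot 15 ⇒ 0x42000 (P0/RW0/US0/PS0)
  ⇒ fault: PAGE_NOT_PRESENT  — 2 lookups

TLB: [["0xF0203A00", "0x19"], ["0x58103A16", "0x21"], ["0x183C3E07", "0x46"]]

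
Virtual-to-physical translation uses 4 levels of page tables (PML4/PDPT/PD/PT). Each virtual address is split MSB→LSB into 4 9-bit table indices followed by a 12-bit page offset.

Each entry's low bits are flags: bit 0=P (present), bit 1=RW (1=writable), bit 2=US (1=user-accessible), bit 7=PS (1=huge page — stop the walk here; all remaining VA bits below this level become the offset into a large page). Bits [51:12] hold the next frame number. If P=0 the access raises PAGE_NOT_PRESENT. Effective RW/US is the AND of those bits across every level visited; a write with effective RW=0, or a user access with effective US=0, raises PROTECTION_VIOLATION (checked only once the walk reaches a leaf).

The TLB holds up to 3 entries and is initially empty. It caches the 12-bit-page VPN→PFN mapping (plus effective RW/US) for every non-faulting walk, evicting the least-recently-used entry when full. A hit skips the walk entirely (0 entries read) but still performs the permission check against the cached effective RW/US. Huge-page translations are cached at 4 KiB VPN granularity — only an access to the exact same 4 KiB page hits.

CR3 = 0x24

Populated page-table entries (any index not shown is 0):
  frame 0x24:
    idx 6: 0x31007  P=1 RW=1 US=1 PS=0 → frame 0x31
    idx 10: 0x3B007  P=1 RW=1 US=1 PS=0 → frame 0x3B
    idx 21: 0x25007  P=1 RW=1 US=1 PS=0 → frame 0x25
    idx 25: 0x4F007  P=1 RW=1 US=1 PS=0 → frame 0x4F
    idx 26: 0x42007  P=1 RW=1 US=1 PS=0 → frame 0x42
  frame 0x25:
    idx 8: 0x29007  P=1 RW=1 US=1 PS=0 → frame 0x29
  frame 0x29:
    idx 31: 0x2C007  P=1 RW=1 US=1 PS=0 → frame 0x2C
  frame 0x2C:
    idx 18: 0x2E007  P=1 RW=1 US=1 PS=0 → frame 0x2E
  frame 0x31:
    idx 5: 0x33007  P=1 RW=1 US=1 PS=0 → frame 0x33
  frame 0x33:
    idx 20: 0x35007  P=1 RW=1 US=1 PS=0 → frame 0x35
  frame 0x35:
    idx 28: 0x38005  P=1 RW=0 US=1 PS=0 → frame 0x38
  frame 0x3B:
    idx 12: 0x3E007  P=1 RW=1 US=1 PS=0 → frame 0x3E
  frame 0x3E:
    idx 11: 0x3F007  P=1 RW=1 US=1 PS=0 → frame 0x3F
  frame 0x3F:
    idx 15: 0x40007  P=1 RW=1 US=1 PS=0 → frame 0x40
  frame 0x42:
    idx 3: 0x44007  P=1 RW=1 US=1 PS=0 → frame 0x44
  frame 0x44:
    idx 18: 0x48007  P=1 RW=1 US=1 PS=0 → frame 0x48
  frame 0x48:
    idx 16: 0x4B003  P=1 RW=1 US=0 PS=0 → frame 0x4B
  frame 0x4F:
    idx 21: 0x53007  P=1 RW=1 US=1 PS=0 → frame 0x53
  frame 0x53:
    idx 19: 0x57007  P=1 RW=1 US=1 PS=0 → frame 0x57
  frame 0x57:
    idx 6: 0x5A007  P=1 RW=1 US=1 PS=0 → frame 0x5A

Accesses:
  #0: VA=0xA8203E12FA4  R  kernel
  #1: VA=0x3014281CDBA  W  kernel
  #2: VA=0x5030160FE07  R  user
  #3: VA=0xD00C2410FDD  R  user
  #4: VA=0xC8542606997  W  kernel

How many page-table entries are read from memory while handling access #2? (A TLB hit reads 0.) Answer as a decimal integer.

Walk each access:
#0 VA=0xA8203E12FA4 (r,kernel):
  [0] read 0x24 idx=21: raw=0x25007 flags P=1 W=1 U=1 S=0
  [1] read 0x25 idx=8: raw=0x29007 flags P=1 W=1 U=1 S=0
  [2] read 0x29 idx=31: raw=0x2C007 flags P=1 W=1 U=1 S=0
  [3] read 0x2C idx=18: raw=0x2E007 flags P=1 W=1 U=1 S=0
  → PA=0x2EFA4  (4 entries read)
#1 VA=0x3014281CDBA (w,kernel):
  [0] read 0x24 idx=6: raw=0x31007 flags P=1 W=1 U=1 S=0
  [1] read 0x31 idx=5: raw=0x33007 flags P=1 W=1 U=1 S=0
  [2] read 0x33 idx=20: raw=0x35007 flags P=1 W=1 U=1 S=0
  [3] read 0x35 idx=28: raw=0x38005 flags P=1 W=0 U=1 S=0
  ⇒ fault: PROTECTION_VIOLATION  — 4 lookups
#2 VA=0x5030160FE07 (r,user):
  [0] read 0x24 idx=10: raw=0x3B007 flags P=1 W=1 U=1 S=0
  [1] read 0x3B idx=12: raw=0x3E007 flags P=1 W=1 U=1 S=0
  [2] read 0x3E idx=11: raw=0x3F007 flags P=1 W=1 U=1 S=0
  [3] read 0x3F idx=15: raw=0x40007 flags P=1 W=1 U=1 S=0
  → PA=0x40E07  (4 entries read)
#3 VA=0xD00C2410FDD (r,user):
  [0] read 0x24 idx=26: raw=0x42007 flags P=1 W=1 U=1 S=0
  [1] read 0x42 idx=3: raw=0x44007 flags P=1 W=1 U=1 S=0
  [2] read 0x44 idx=18: raw=0x48007 flags P=1 W=1 U=1 S=0
  [3] read 0x48 idx=16: raw=0x4B003 flags P=1 W=1 U=0 S=0
  ⇒ fault: PROTECTION_VIOLATION  — 4 lookups
#4 VA=0xC8542606997 (w,kernel):
  [0] read 0x24 idx=25: raw=0x4F007 flags P=1 W=1 U=1 S=0
  [1] read 0x4F idx=21: raw=0x53007 flags P=1 W=1 U=1 S=0
  [2] read 0x53 idx=19: raw=0x57007 flags P=1 W=1 U=1 S=0
  [3] read 0x57 idx=6: raw=0x5A007 flags P=1 W=1 U=1 S=0
  → PA=0x5A997  (4 entries read)

Entries read for #2: 4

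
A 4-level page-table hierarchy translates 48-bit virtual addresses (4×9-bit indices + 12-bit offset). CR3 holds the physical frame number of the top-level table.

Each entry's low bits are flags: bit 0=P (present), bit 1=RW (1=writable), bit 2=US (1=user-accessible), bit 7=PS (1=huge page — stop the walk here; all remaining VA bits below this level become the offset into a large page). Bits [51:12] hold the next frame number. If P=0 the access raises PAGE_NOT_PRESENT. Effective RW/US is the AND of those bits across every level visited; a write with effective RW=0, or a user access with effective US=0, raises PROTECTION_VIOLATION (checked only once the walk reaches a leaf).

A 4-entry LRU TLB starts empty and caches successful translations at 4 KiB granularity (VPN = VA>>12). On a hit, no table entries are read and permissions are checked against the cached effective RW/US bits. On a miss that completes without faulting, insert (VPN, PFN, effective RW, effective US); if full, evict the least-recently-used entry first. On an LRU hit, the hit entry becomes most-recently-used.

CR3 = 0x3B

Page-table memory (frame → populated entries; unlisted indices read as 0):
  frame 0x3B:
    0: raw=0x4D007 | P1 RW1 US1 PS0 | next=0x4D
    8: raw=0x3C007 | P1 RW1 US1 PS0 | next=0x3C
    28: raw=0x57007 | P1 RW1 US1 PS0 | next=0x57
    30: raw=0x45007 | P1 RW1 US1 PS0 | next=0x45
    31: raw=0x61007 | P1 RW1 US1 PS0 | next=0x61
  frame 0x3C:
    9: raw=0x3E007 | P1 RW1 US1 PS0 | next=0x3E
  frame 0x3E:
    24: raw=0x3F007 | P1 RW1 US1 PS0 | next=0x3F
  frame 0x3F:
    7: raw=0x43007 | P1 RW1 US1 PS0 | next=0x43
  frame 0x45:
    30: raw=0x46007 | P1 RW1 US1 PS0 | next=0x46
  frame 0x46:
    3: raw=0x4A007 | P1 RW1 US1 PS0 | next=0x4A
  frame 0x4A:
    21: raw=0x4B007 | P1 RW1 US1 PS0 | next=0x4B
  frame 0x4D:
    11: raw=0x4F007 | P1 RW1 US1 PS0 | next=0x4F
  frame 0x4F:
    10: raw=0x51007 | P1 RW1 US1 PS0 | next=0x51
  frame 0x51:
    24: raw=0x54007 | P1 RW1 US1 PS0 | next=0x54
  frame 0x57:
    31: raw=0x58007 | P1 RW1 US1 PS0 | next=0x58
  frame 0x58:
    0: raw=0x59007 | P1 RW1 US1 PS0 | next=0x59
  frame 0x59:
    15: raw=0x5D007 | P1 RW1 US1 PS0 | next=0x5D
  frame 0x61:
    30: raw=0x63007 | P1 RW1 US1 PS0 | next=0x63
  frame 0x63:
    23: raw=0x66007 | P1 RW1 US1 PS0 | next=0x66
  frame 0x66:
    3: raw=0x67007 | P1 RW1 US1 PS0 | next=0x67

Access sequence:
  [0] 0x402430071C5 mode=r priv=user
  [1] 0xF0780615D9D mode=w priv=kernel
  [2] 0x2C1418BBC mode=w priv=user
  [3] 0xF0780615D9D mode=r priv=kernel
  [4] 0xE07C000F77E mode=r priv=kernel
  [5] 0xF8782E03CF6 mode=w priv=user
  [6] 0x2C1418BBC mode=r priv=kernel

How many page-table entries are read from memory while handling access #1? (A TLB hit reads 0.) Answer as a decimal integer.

Trace:
#0 VA=0x402430071C5 (r,user):
  L0 @0x3B[8] → 0x3C007  P=1,RW=1,US=1,PS=0
  L1 @0x3C[9] → 0x3E007  P=1,RW=1,US=1,PS=0
  L2 @0x3E[24] → 0x3F007  P=1,RW=1,US=1,PS=0
  L3 @0x3F[7] → 0x43007  P=1,RW=1,US=1,PS=0
  ⇒ phys 0x431C5  [4 reads]
#1 VA=0xF0780615D9D (w,kernel):
  L0 @0x3B[30] → 0x45007  P=1,RW=1,US=1,PS=0
  L1 @0x45[30] → 0x46007  P=1,RW=1,US=1,PS=0
  L2 @0x46[3] → 0x4A007  P=1,RW=1,US=1,PS=0
  L3 @0x4A[21] → 0x4B007  P=1,RW=1,US=1,PS=0
  ⇒ phys 0x4BD9D  [4 reads]
#2 VA=0x2C1418BBC (w,user):
  L0 @0x3B[0] → 0x4D007  P=1,RW=1,US=1,PS=0
  L1 @0x4D[11] → 0x4F007  P=1,RW=1,US=1,PS=0
  L2 @0x4F[10] → 0x51007  P=1,RW=1,US=1,PS=0
  L3 @0x51[24] → 0x54007  P=1,RW=1,US=1,PS=0
  ⇒ phys 0x54BBC  [4 reads]
#3 VA=0xF0780615D9D (r,kernel):
  TLB hit vpn=0xF0780615 → PA=0x4BD9D
#4 VA=0xE07C000F77E (r,kernel):
  L0 @0x3B[28] → 0x57007  P=1,RW=1,US=1,PS=0
  L1 @0x57[31] → 0x58007  P=1,RW=1,US=1,PS=0
  L2 @0x58[0] → 0x59007  P=1,RW=1,US=1,PS=0
  L3 @0x59[15] → 0x5D007  P=1,RW=1,US=1,PS=0
  ⇒ phys 0x5D77E  [4 reads]
#5 VA=0xF8782E03CF6 (w,user):
  L0 @0x3B[31] → 0x61007  P=1,RW=1,US=1,PS=0
  L1 @0x61[30] → 0x63007  P=1,RW=1,US=1,PS=0
  L2 @0x63[23] → 0x66007  P=1,RW=1,US=1,PS=0
  L3 @0x66[3] → 0x67007  P=1,RW=1,US=1,PS=0
  ⇒ phys 0x67CF6  [4 reads]
#6 VA=0x2C1418BBC (r,kernel):
  TLB hit vpn=0x2C1418 → PA=0x54BBC

Entries read for #1: 4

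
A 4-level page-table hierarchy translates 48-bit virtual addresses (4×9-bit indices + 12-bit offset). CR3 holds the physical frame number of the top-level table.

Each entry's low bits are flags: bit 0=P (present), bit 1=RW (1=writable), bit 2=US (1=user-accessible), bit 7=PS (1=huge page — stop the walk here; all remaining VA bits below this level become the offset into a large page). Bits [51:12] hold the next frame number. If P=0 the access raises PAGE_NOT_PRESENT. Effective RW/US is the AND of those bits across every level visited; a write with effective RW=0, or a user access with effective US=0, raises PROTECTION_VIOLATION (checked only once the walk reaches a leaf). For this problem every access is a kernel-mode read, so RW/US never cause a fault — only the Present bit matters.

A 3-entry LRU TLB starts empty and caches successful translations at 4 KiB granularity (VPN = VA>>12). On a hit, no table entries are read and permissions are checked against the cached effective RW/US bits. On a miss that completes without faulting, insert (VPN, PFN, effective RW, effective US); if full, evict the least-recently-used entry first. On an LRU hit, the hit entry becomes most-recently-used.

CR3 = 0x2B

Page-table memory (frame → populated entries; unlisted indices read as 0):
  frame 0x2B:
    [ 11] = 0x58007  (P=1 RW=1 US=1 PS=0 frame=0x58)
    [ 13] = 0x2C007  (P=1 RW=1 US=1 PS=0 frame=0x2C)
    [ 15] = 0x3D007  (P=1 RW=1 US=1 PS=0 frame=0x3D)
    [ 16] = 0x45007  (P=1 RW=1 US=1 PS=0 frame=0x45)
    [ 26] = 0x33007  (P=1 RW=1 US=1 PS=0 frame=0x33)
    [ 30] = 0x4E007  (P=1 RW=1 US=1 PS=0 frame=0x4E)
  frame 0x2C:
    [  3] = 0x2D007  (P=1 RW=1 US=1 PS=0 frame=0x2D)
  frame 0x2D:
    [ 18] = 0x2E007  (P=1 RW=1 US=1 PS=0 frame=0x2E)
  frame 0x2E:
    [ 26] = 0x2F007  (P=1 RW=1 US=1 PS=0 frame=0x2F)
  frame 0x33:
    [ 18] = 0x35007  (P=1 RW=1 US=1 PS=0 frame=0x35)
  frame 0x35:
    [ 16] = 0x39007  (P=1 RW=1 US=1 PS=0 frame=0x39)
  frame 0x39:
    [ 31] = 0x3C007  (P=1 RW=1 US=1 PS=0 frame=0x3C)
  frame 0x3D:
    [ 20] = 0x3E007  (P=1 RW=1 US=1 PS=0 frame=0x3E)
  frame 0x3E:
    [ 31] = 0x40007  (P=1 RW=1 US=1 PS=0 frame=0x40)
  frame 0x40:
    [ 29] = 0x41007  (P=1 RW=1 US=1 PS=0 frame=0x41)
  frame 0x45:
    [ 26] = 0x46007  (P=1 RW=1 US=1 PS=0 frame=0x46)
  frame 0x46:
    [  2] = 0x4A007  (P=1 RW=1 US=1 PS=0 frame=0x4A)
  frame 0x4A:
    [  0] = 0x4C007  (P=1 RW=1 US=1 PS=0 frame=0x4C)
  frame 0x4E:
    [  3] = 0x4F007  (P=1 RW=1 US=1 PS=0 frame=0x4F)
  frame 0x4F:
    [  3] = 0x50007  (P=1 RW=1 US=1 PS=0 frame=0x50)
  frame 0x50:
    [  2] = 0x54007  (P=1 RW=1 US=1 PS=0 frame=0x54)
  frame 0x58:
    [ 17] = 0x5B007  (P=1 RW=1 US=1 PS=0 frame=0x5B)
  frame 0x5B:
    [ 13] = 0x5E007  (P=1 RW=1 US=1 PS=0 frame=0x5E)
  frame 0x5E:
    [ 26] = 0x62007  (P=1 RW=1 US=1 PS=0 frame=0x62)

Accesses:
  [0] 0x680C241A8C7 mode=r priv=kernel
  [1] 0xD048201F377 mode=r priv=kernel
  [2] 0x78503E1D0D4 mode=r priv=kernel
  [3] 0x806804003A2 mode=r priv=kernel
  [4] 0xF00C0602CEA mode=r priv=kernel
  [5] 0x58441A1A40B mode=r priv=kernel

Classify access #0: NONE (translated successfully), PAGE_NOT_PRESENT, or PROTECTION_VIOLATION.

Trace:
#0 VA=0x680C241A8C7 (r,kernel):
  [0] read 0x2B idx=13: raw=0x2C007 flags P=1 W=1 U=1 S=0
  [1] read 0x2C idx=3: raw=0x2D007 flags P=1 W=1 U=1 S=0
  [2] read 0x2D idx=18: raw=0x2E007 flags P=1 W=1 U=1 S=0
  [3] read 0x2E idx=26: raw=0x2F007 flags P=1 W=1 U=1 S=0
  → PA=0x2F8C7  (4 entries read)
#1 VA=0xD048201F377 (r,kernel):
  [0] read 0x2B idx=26: raw=0x33007 flags P=1 W=1 U=1 S=0
  [1] read 0x33 idx=18: raw=0x35007 flags P=1 W=1 U=1 S=0
  [2] read 0x35 idx=16: raw=0x39007 flags P=1 W=1 U=1 S=0
  [3] read 0x39 idx=31: raw=0x3C007 flags P=1 W=1 U=1 S=0
  → PA=0x3C377  (4 entries read)
#2 VA=0x78503E1D0D4 (r,kernel):
  [0] read 0x2B idx=15: raw=0x3D007 flags P=1 W=1 U=1 S=0
  [1] read 0x3D idx=20: raw=0x3E007 flags P=1 W=1 U=1 S=0
  [2] read 0x3E idx=31: raw=0x40007 flags P=1 W=1 U=1 S=0
  [3] read 0x40 idx=29: raw=0x41007 flags P=1 W=1 U=1 S=0
  → PA=0x410D4  (4 entries read)
#3 VA=0x806804003A2 (r,kernel):
  [0] read 0x2B idx=16: raw=0x45007 flags P=1 W=1 U=1 S=0
  [1] read 0x45 idx=26: raw=0x46007 flags P=1 W=1 U=1 S=0
  [2] read 0x46 idx=2: raw=0x4A007 flags P=1 W=1 U=1 S=0
  [3] read 0x4A idx=0: raw=0x4C007 flags P=1 W=1 U=1 S=0
  → PA=0x4C3A2  (4 entries read)
#4 VA=0xF00C0602CEA (r,kernel):
  [0] read 0x2B idx=30: raw=0x4E007 flags P=1 W=1 U=1 S=0
  [1] read 0x4E idx=3: raw=0x4F007 flags P=1 W=1 U=1 S=0
  [2] read 0x4F idx=3: raw=0x50007 flags P=1 W=1 U=1 S=0
  [3] read 0x50 idx=2: raw=0x54007 flags P=1 W=1 U=1 S=0
  → PA=0x54CEA  (4 entries read)
#5 VA=0x58441A1A40B (r,kernel):
  [0] read 0x2B idx=11: raw=0x58007 flags P=1 W=1 U=1 S=0
  [1] read 0x58 idx=17: raw=0x5B007 flags P=1 W=1 U=1 S=0
  [2] read 0x5B idx=13: raw=0x5E007 flags P=1 W=1 U=1 S=0
  [3] read 0x5E idx=26: raw=0x62007 flags P=1 W=1 U=1 S=0
  → PA=0x6240B  (4 entries read)

Access #0 fault: NONE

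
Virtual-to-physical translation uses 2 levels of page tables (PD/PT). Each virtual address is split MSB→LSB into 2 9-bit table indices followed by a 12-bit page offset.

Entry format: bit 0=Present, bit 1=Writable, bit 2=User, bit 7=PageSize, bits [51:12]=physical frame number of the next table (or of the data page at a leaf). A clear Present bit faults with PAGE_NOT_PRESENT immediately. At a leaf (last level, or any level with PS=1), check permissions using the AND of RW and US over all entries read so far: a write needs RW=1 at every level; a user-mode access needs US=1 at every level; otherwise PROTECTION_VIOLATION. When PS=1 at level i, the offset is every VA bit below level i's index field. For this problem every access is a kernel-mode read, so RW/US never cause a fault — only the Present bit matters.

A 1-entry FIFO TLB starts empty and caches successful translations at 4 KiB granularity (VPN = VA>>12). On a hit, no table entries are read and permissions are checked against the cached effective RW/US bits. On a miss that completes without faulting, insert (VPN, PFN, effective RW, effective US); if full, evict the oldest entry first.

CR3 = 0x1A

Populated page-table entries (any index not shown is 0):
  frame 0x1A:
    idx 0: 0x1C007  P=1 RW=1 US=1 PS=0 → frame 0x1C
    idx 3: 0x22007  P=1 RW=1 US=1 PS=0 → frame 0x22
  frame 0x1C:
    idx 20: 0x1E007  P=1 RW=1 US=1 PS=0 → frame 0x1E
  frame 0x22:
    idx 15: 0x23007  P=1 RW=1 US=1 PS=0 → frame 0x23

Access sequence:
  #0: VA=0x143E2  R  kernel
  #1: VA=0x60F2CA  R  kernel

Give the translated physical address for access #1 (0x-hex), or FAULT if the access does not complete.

Walk each access:
#0 VA=0x143E2 (r,kernel):
  [0] read 0x1A idx=0: raw=0x1C007 flags P=1 W=1 U=1 S=0
  [1] read 0x1C idx=20: raw=0x1E007 flags P=1 W=1 U=1 S=0
  ⇒ phys 0x1E3E2  [2 reads]
#1 VA=0x60F2CA (r,kernel):
  [0] read 0x1A idx=3: raw=0x22007 flags P=1 W=1 U=1 S=0
  [1] read 0x22 idx=15: raw=0x23007 flags P=1 W=1 U=1 S=0
  ⇒ phys 0x232CA  [2 reads]

Access #1 PA: 0x232CA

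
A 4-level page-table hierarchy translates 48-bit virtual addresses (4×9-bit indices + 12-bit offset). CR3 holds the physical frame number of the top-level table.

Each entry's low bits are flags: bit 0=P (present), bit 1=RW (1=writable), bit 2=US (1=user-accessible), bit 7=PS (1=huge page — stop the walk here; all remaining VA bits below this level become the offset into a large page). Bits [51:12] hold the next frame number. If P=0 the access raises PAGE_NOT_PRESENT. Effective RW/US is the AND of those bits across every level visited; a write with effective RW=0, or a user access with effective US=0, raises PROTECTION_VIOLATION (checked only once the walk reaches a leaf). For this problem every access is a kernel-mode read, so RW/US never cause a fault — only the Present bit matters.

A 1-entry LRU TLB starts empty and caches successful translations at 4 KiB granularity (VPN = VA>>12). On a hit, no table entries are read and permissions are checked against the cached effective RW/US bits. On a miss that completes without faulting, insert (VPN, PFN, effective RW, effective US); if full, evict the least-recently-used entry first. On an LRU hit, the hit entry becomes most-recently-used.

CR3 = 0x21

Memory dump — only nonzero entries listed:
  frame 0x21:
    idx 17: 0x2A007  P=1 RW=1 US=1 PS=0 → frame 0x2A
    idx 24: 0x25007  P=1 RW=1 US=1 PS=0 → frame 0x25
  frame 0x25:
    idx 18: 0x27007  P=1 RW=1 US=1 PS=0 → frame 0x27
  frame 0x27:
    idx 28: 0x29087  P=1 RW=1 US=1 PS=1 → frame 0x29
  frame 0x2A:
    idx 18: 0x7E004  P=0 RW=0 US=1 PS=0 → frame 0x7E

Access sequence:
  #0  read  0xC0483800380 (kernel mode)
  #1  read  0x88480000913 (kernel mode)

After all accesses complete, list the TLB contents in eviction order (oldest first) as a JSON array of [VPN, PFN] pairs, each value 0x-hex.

Walk each access:
#0 VA=0xC0483800380 (r,kernel):
  lvl0: tbl 0x21, slot 24 ⇒ 0x25007 (P1/RW1/US1/PS0)
  lvl1: tbl 0x25, slot 18 ⇒ 0x27007 (P1/RW1/US1/PS0)
  lvl2: tbl 0x27, slot 28 ⇒ 0x29087 (P1/RW1/US1/PS1)
  → PA=0x29380 (huge @L2)  (3 entries read)
#1 VA=0x88480000913 (r,kernel):
  lvl0: tbl 0x21, slot 17 ⇒ 0x2A007 (P1/RW1/US1/PS0)
  lvl1: tbl 0x2A, slot 18 ⇒ 0x7E004 (P0/RW0/US1/PS0)
  → PAGE_NOT_PRESENT  (2 entries read)

TLB: [["0xC0483800", "0x29"]]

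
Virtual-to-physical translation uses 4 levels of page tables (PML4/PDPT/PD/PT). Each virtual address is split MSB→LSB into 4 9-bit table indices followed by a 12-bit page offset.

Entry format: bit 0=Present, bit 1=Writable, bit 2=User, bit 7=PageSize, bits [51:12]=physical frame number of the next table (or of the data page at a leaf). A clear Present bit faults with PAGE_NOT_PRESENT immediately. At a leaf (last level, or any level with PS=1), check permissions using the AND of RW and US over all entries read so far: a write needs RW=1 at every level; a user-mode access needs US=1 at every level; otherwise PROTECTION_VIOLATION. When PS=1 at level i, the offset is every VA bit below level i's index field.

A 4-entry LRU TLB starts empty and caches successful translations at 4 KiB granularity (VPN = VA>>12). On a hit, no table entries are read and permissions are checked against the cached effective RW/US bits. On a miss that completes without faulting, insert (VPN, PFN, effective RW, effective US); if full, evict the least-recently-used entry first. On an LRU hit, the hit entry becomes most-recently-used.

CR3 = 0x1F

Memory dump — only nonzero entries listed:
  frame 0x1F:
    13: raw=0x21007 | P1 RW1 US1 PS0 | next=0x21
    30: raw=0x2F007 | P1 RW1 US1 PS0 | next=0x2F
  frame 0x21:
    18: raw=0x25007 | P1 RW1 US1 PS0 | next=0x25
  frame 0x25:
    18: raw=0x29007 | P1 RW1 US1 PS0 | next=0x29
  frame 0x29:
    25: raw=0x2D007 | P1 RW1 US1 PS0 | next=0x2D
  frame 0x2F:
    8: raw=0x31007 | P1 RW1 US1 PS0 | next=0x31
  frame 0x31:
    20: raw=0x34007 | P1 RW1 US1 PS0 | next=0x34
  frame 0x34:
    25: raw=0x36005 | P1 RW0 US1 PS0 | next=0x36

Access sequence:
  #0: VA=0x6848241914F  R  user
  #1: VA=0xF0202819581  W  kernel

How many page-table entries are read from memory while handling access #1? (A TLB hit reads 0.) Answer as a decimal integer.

Per-access translation:
#0 VA=0x6848241914F (r,user):
  L0 @0x1F[13] → 0x21007  P=1,RW=1,US=1,PS=0
  L1 @0x21[18] → 0x25007  P=1,RW=1,US=1,PS=0
  L2 @0x25[18] → 0x29007  P=1,RW=1,US=1,PS=0
  L3 @0x29[25] → 0x2D007  P=1,RW=1,US=1,PS=0
  ⇒ phys 0x2D14F  [4 reads]
#1 VA=0xF0202819581 (w,kernel):
  L0 @0x1F[30] → 0x2F007  P=1,RW=1,US=1,PS=0
  L1 @0x2F[8] → 0x31007  P=1,RW=1,US=1,PS=0
  L2 @0x31[20] → 0x34007  P=1,RW=1,US=1,PS=0
  L3 @0x34[25] → 0x36005  P=1,RW=0,US=1,PS=0
  → PROTECTION_VIOLATION  (4 entries read)

Entries read for #1: 4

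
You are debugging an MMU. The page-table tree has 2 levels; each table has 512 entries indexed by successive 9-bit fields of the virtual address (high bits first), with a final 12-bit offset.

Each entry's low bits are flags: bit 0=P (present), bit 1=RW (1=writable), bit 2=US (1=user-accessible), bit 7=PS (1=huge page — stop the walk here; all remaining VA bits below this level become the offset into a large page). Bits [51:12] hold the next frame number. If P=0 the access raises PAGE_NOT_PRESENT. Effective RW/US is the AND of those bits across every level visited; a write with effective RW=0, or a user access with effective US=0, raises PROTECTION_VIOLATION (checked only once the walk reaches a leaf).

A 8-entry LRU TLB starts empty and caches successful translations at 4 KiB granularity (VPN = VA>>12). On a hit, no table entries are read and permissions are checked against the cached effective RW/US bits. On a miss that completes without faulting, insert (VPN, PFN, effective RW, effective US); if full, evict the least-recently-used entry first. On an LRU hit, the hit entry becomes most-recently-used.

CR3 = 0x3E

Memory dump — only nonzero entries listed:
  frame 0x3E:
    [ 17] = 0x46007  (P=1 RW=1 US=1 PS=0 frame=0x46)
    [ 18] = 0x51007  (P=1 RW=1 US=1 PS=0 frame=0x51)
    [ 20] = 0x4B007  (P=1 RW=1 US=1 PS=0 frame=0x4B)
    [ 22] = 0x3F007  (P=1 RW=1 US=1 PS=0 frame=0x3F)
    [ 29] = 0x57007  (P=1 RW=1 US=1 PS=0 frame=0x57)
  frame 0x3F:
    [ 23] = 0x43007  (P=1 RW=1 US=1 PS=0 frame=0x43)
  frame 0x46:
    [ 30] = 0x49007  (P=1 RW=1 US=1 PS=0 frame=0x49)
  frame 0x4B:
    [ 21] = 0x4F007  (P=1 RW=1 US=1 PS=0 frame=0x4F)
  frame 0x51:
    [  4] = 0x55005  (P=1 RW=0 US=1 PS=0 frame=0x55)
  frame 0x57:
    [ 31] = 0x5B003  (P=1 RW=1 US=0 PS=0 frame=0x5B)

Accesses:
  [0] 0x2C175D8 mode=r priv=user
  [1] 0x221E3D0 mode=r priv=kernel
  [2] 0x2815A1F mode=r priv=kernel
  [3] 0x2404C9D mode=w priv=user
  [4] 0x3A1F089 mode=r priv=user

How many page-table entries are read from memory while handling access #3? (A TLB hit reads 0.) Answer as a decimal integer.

Trace:
#0 VA=0x2C175D8 (r,user):
  L0: frame=0x3E idx=22 entry=0x3F007 [P=1 RW=1 US=1 PS=0]
  L1: frame=0x3F idx=23 entry=0x43007 [P=1 RW=1 US=1 PS=0]
  → PA=0x435D8  (2 entries read)
#1 VA=0x221E3D0 (r,kernel):
  L0: frame=0x3E idx=17 entry=0x46007 [P=1 RW=1 US=1 PS=0]
  L1: frame=0x46 idx=30 entry=0x49007 [P=1 RW=1 US=1 PS=0]
  → PA=0x493D0  (2 entries read)
#2 VA=0x2815A1F (r,kernel):
  L0: frame=0x3E idx=20 entry=0x4B007 [P=1 RW=1 US=1 PS=0]
  L1: frame=0x4B idx=21 entry=0x4F007 [P=1 RW=1 US=1 PS=0]
  → PA=0x4FA1F  (2 entries read)
#3 VA=0x2404C9D (w,user):
  L0: frame=0x3E idx=18 entry=0x51007 [P=1 RW=1 US=1 PS=0]
  L1: frame=0x51 idx=4 entry=0x55005 [P=1 RW=0 US=1 PS=0]
  ⇒ fault: PROTECTION_VIOLATION  — 2 lookups
#4 VA=0x3A1F089 (r,user):
  L0: frame=0x3E idx=29 entry=0x57007 [P=1 RW=1 US=1 PS=0]
  L1: frame=0x57 idx=31 entry=0x5B003 [P=1 RW=1 US=0 PS=0]
  ⇒ fault: PROTECTION_VIOLATION  — 2 lookups

Entries read for #3: 2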